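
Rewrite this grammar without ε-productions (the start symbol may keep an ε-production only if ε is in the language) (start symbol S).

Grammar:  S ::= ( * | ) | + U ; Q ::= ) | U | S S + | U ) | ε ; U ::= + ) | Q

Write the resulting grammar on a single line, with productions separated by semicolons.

S ::= ( * | ) | + U | +; Q ::= ) | U | S S + | U ); U ::= + ) | Q

The nullable symbols are {Q, U}.
ε ∉ L(G), so no ε-production is kept.
Add the nullable-subset variants: S → + U gives + U | +.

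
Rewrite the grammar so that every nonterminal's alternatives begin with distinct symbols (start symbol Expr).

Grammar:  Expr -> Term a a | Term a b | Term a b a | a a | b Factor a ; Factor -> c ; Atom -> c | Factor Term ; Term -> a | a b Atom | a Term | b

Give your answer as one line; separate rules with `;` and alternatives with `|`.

Expr has alternatives sharing prefix 'Term a': factor to Expr → Term a Expr1 with Expr1 → a | b | b a.
Term has alternatives sharing prefix 'a': factor to Term → a Term1 with Term1 → ε | b Atom | Term.
Expr1 has alternatives sharing prefix 'b': factor to Expr1 → b Expr11 with Expr11 → ε | a.

Expr -> a a | b Factor a | Term a Expr1; Factor -> c; Atom -> c | Factor Term; Term -> b | a Term1; Expr1 -> a | b Expr11; Term1 -> ε | b Atom | Term; Expr11 -> ε | a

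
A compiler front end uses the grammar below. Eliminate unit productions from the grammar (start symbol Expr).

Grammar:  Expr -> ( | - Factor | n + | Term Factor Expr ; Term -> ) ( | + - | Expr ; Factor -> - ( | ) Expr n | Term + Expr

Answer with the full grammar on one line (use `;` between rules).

Unit pairs: Term ⇒* {Expr}.
For every A with A ⇒* B via unit rules, add B's non-unit alternatives to A; then delete every rule of the form X → Y.

Expr -> ( | - Factor | n + | Term Factor Expr; Term -> ) ( | + - | ( | - Factor | n + | Term Factor Expr; Factor -> - ( | ) Expr n | Term + Expr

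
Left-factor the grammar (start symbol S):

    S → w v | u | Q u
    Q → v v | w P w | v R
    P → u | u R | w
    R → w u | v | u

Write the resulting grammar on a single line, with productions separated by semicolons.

Q has alternatives sharing prefix 'v': factor to Q → v Q' with Q' → v | R.
P has alternatives sharing prefix 'u': factor to P → u P' with P' → ε | R.

S → w v | u | Q u; Q → w P w | v Q'; P → w | u P'; R → w u | v | u; Q' → v | R; P' → epsilon | R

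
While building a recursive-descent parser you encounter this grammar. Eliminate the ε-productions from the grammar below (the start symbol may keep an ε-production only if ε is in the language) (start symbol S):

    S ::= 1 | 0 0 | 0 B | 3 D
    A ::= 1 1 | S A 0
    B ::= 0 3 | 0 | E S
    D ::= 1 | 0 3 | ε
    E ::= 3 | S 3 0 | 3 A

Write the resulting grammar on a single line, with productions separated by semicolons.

Nullable set = {D}.
ε ∉ L(G), so no ε-production is kept.
For each production, add variants omitting each subset of nullable occurrences: S → 3 D gives 3 D | 3.

S ::= 1 | 0 0 | 0 B | 3 D | 3; A ::= 1 1 | S A 0; B ::= 0 3 | 0 | E S; D ::= 1 | 0 3; E ::= 3 | S 3 0 | 3 A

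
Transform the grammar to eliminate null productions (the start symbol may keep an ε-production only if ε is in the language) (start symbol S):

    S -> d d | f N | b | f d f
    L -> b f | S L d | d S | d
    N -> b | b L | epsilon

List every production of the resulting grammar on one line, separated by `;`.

The nullable symbols are {N}.
ε ∉ L(G), so no ε-production is kept.
For each production, add variants omitting each subset of nullable occurrences: S → f N gives f N | f.

S -> d d | f N | f | b | f d f; L -> b f | S L d | d S | d; N -> b | b L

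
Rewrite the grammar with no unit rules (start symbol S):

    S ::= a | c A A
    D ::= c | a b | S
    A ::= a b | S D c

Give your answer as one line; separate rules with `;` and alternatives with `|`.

S ::= a | c A A; D ::= a | c A A | c | a b; A ::= a b | S D c

Unit pairs: D ⇒* {S}.
Replace each nonterminal's rules with the union of the non-unit rules of every nonterminal it unit-derives.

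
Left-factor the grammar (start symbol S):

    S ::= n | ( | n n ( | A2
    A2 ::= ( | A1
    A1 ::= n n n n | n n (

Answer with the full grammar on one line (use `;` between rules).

S ::= ( | A2 | n S'; A2 ::= ( | A1; A1 ::= n n A1'; S' ::= ε | n (; A1' ::= n n | (

S has alternatives sharing prefix 'n': factor to S → n S' with S' → ε | n (.
A1 has alternatives sharing prefix 'n n': factor to A1 → n n A1' with A1' → n n | (.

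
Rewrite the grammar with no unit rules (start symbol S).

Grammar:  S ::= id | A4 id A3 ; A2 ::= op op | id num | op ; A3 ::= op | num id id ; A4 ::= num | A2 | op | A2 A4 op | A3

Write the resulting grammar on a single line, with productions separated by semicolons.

S ::= id | A4 id A3; A2 ::= op op | id num | op; A3 ::= op | num id id; A4 ::= num | op | A2 A4 op | op op | id num | num id id

Unit pairs: A4 ⇒* {A2, A3}.
For each unit pair (A, B), copy every non-unit production of B to A, then drop all unit productions.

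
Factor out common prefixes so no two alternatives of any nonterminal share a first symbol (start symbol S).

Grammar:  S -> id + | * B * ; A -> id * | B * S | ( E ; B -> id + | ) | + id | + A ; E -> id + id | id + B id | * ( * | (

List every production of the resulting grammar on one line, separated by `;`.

B has alternatives sharing prefix '+': factor to B → + B' with B' → id | A.
E has alternatives sharing prefix 'id +': factor to E → id + E' with E' → id | B id.

S -> id + | * B *; A -> id * | B * S | ( E; B -> id + | ) | + B'; E -> * ( * | ( | id + E'; B' -> id | A; E' -> id | B id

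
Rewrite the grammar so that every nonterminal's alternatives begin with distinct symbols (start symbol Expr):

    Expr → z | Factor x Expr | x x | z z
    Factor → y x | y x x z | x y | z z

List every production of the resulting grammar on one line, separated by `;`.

Expr → Factor x Expr | x x | z Expr1; Factor → x y | z z | y x Factor1; Expr1 → ε | z; Factor1 → ε | x z

Expr has alternatives sharing prefix 'z': factor to Expr → z Expr1 with Expr1 → ε | z.
Factor has alternatives sharing prefix 'y x': factor to Factor → y x Factor1 with Factor1 → ε | x z.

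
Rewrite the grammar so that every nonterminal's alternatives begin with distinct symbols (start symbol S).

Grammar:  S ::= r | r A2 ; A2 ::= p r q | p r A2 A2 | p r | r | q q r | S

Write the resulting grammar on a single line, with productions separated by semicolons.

S has alternatives sharing prefix 'r': factor to S → r S' with S' → ε | A2.
A2 has alternatives sharing prefix 'p r': factor to A2 → p r A2' with A2' → q | A2 A2 | ε.

S ::= r S'; A2 ::= r | q q r | S | p r A2'; S' ::= eps | A2; A2' ::= q | A2 A2 | eps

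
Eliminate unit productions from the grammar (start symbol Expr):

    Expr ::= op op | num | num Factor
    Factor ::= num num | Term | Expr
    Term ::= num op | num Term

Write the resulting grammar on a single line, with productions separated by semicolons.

Expr ::= op op | num | num Factor; Factor ::= num op | num Term | num num | op op | num | num Factor; Term ::= num op | num Term

Unit pairs: Factor ⇒* {Expr, Term}.
For each unit pair (A, B), copy every non-unit production of B to A, then drop all unit productions.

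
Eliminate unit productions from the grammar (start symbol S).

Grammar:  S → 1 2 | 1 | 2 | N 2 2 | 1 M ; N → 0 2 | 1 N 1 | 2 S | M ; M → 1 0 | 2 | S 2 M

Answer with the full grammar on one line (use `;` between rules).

S → 1 2 | 1 | 2 | N 2 2 | 1 M; N → 0 2 | 1 N 1 | 2 S | 1 0 | 2 | S 2 M; M → 1 0 | 2 | S 2 M

Unit pairs: N ⇒* {M}.
For each unit pair (A, B), copy every non-unit production of B to A, then drop all unit productions.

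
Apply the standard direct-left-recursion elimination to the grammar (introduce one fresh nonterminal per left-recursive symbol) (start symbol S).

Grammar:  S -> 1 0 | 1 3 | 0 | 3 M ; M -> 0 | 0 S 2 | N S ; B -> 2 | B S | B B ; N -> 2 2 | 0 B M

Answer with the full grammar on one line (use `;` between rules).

B is directly left-recursive.
For B: α = {S, B}, β = {2}. Rewrite as B → β B' and B' → α B' | ε.

S -> 1 0 | 1 3 | 0 | 3 M; M -> 0 | 0 S 2 | N S; B -> 2 B'; N -> 2 2 | 0 B M; B' -> S B' | B B' | eps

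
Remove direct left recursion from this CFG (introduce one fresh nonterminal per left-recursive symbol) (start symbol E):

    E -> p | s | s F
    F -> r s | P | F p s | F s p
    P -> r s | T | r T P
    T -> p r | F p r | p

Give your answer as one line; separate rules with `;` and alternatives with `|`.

E -> p | s | s F; F -> r s F' | P F'; P -> r s | T | r T P; T -> p r | F p r | p; F' -> p s F' | s p F' | ε

F is directly left-recursive.
For F: α = {p s, s p}, β = {r s, P}. Rewrite as F → β F' and F' → α F' | ε.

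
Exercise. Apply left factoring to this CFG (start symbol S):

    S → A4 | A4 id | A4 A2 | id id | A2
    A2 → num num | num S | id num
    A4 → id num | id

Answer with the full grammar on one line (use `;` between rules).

S → id id | A2 | A4 S'; A2 → id num | num A2'; A4 → id A4'; S' → ε | id | A2; A2' → num | S; A4' → num | ε

S has alternatives sharing prefix 'A4': factor to S → A4 S' with S' → ε | id | A2.
A2 has alternatives sharing prefix 'num': factor to A2 → num A2' with A2' → num | S.
A4 has alternatives sharing prefix 'id': factor to A4 → id A4' with A4' → num | ε.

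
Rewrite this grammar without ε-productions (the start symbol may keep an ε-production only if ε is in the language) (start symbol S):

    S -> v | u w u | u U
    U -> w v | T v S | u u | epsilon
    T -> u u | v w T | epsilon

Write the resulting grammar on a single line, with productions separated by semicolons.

Nullable nonterminals: {T, U}.
ε ∉ L(G), so no ε-production is kept.
Expand every rule over subsets of its nullable positions: S → u U gives u U | u. U → T v S gives T v S | v S. T → v w T gives v w T | v w.

S -> v | u w u | u U | u; U -> w v | T v S | v S | u u; T -> u u | v w T | v w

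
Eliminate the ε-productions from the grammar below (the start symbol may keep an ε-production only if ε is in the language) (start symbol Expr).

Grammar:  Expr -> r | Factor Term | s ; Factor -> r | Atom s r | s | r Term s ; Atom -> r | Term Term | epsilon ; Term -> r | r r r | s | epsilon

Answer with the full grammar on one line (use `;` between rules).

Expr -> r | Factor Term | Factor | s; Factor -> r | Atom s r | s r | s | r Term s | r s; Atom -> r | Term Term | Term; Term -> r | r r r | s

Nullable nonterminals: {Atom, Term}.
ε ∉ L(G), so no ε-production is kept.
For each production, add variants omitting each subset of nullable occurrences: Expr → Factor Term gives Factor Term | Factor. Factor → Atom s r gives Atom s r | s r. Factor → r Term s gives r Term s | r s. Atom → Term Term gives Term Term | Term.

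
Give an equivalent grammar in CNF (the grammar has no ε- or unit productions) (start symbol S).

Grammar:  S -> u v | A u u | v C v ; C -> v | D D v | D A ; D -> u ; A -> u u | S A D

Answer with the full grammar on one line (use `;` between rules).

Introduce a nonterminal for each terminal appearing in a rule of length ≥ 2: X1 → u, X2 → v.
Binarize each right-hand side of length ≥ 3 by chaining fresh nonterminals (Y1, Y2, …): affected rules were S → A X1 X1; S → X2 C X2; C → D D X2; A → S A D.

S -> X1 X2 | A Y1 | X2 Y2; C -> v | D Y3 | D A; D -> u; A -> X1 X1 | S Y4; X1 -> u; X2 -> v; Y1 -> X1 X1; Y2 -> C X2; Y3 -> D X2; Y4 -> A D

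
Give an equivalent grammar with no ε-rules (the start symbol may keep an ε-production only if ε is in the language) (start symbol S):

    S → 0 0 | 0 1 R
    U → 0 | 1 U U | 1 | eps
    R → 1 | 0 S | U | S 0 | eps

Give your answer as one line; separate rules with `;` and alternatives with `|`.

Nullable nonterminals: {R, U}.
ε ∉ L(G), so no ε-production is kept.
Expand every rule over subsets of its nullable positions: S → 0 1 R gives 0 1 R | 0 1. U → 1 U U gives 1 U U | 1 U | 1.

S → 0 0 | 0 1 R | 0 1; U → 0 | 1 U U | 1 U | 1; R → 1 | 0 S | U | S 0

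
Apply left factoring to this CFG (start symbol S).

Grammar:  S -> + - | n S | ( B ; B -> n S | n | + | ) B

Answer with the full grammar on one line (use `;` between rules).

S -> + - | n S | ( B; B -> + | ) B | n B'; B' -> S | ε

B has alternatives sharing prefix 'n': factor to B → n B' with B' → S | ε.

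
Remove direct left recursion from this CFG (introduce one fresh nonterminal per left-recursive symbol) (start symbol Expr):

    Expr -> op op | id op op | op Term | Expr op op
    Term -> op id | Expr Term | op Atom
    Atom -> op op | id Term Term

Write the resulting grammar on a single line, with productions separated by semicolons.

Expr is directly left-recursive.
For Expr: α = {op op}, β = {op op, id op op, op Term}. Rewrite as Expr → β Expr1 and Expr1 → α Expr1 | ε.

Expr -> op op Expr1 | id op op Expr1 | op Term Expr1; Term -> op id | Expr Term | op Atom; Atom -> op op | id Term Term; Expr1 -> op op Expr1 | ε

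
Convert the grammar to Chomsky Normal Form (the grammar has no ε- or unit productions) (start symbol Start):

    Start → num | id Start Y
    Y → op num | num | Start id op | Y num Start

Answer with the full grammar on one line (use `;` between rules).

Start → num | X1 Y1; Y → X2 X3 | num | Start Y2 | Y Y3; X1 → id; X2 → op; X3 → num; Y1 → Start Y; Y2 → X1 X2; Y3 → X3 Start

Introduce a nonterminal for each terminal appearing in a rule of length ≥ 2: X1 → id, X2 → op, X3 → num.
Binarize each right-hand side of length ≥ 3 by chaining fresh nonterminals (Y1, Y2, …): affected rules were Start → X1 Start Y; Y → Start X1 X2; Y → Y X3 Start.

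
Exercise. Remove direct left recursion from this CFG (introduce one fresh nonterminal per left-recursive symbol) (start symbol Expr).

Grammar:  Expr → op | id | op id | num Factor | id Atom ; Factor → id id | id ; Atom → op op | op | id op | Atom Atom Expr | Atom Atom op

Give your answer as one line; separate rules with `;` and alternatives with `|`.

Atom is directly left-recursive.
For Atom: α = {Atom Expr, Atom op}, β = {op op, op, id op}. Rewrite as Atom → β Atom1 and Atom1 → α Atom1 | ε.

Expr → op | id | op id | num Factor | id Atom; Factor → id id | id; Atom → op op Atom1 | op Atom1 | id op Atom1; Atom1 → Atom Expr Atom1 | Atom op Atom1 | ε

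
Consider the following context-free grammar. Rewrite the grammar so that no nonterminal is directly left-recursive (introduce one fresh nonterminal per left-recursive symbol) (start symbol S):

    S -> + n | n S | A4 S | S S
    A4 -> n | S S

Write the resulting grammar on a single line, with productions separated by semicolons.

S is directly left-recursive.
For S: α = {S}, β = {+ n, n S, A4 S}. Rewrite as S → β S' and S' → α S' | ε.

S -> + n S' | n S S' | A4 S S'; A4 -> n | S S; S' -> S S' | ε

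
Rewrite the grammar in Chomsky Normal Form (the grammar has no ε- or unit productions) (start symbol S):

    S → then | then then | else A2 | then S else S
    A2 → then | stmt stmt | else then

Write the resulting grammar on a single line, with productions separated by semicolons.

S → then | X1 X1 | X2 A2 | X1 Y1; A2 → then | X3 X3 | X2 X1; X1 → then; X2 → else; X3 → stmt; Y1 → S Y2; Y2 → X2 S

Introduce a nonterminal for each terminal appearing in a rule of length ≥ 2: X1 → then, X2 → else, X3 → stmt.
Binarize each right-hand side of length ≥ 3 by chaining fresh nonterminals (Y1, Y2, …): affected rules were S → X1 S X2 S.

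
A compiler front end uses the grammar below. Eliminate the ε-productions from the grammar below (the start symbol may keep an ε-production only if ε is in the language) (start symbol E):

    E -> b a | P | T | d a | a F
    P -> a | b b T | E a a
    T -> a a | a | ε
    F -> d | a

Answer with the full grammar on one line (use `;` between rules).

E -> b a | P | T | d a | a F | ε; P -> a | b b T | b b | E a a | a a; T -> a a | a; F -> d | a

The nullable symbols are {E, T}.
ε ∈ L(G) since E is nullable, so keep E → ε.
For each production, add variants omitting each subset of nullable occurrences: P → b b T gives b b T | b b. P → E a a gives E a a | a a.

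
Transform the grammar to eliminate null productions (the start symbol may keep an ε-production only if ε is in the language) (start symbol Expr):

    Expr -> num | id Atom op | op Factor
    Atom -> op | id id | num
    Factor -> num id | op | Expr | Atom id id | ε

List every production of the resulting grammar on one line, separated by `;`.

Expr -> num | id Atom op | op Factor | op; Atom -> op | id id | num; Factor -> num id | op | Expr | Atom id id

Nullable set = {Factor}.
ε ∉ L(G), so no ε-production is kept.
Expand every rule over subsets of its nullable positions: Expr → op Factor gives op Factor | op.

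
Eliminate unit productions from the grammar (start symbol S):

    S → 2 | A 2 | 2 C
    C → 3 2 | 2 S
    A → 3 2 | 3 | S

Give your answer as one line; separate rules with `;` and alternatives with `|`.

Unit pairs: A ⇒* {S}.
For each unit pair (A, B), copy every non-unit production of B to A, then drop all unit productions.

S → 2 | A 2 | 2 C; C → 3 2 | 2 S; A → 2 | A 2 | 2 C | 3 2 | 3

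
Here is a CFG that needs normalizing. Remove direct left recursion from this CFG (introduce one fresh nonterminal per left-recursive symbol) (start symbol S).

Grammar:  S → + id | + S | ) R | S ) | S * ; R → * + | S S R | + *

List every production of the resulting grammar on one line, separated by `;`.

S → + id S' | + S S' | ) R S'; R → * + | S S R | + *; S' → ) S' | * S' | ε

Directly left-recursive nonterminal: S.
For S: α = {), *}, β = {+ id, + S, ) R}. Rewrite as S → β S' and S' → α S' | ε.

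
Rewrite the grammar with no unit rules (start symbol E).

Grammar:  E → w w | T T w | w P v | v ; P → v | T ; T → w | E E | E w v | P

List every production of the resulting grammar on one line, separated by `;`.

Unit pairs: P ⇒* {T}; T ⇒* {P}.
For each unit pair (A, B), copy every non-unit production of B to A, then drop all unit productions.

E → w w | T T w | w P v | v; P → v | w | E E | E w v; T → v | w | E E | E w v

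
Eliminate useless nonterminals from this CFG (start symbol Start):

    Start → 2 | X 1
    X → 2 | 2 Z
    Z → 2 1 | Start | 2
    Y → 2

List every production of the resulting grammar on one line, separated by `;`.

Generating nonterminals: {Start, X, Y, Z}.
Reachable from Start after that: {Start, X, Z}.
Removed useless symbols: {Y} and every production mentioning them.

Start → 2 | X 1; X → 2 | 2 Z; Z → 2 1 | Start | 2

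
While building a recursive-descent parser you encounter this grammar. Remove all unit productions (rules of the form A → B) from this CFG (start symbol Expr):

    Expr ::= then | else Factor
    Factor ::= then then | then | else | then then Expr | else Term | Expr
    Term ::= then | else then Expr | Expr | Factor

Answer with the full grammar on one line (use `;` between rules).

Unit pairs: Factor ⇒* {Expr}; Term ⇒* {Expr, Factor}.
For every A with A ⇒* B via unit rules, add B's non-unit alternatives to A; then delete every rule of the form X → Y.

Expr ::= then | else Factor; Factor ::= then then | then | else | then then Expr | else Term | else Factor; Term ::= then | else then Expr | then then | else | then then Expr | else Term | else Factor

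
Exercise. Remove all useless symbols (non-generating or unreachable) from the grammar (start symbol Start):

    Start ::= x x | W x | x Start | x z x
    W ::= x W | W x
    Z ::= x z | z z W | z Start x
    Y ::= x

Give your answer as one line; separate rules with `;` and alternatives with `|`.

Start ::= x x | x Start | x z x

Generating nonterminals: {Start, Y, Z}.
Reachable from Start after that: {Start}.
Removed useless symbols: {W, Y, Z} and every production mentioning them.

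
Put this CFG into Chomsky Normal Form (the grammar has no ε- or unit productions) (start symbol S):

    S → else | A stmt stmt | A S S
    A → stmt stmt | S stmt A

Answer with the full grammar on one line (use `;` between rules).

Introduce a nonterminal for each terminal appearing in a rule of length ≥ 2: X1 → stmt.
Binarize each right-hand side of length ≥ 3 by chaining fresh nonterminals (Y1, Y2, …): affected rules were S → A X1 X1; S → A S S; A → S X1 A.

S → else | A Y1 | A Y2; A → X1 X1 | S Y3; X1 → stmt; Y1 → X1 X1; Y2 → S S; Y3 → X1 A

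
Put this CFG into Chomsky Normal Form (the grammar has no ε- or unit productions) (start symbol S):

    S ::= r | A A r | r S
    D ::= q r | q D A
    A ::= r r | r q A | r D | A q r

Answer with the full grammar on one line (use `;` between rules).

S ::= r | A Y1 | X1 S; D ::= X2 X1 | X2 Y2; A ::= X1 X1 | X1 Y3 | X1 D | A Y4; X1 ::= r; X2 ::= q; Y1 ::= A X1; Y2 ::= D A; Y3 ::= X2 A; Y4 ::= X2 X1

Introduce a nonterminal for each terminal appearing in a rule of length ≥ 2: X1 → r, X2 → q.
Binarize each right-hand side of length ≥ 3 by chaining fresh nonterminals (Y1, Y2, …): affected rules were S → A A X1; D → X2 D A; A → X1 X2 A; A → A X2 X1.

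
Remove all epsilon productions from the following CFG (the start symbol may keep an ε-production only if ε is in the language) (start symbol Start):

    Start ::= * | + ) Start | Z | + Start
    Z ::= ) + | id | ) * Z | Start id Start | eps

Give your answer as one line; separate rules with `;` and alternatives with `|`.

Start ::= * | + ) Start | + ) | Z | + Start | + | ε; Z ::= ) + | id | ) * Z | ) * | Start id Start | Start id | id Start

Nullable nonterminals: {Start, Z}.
ε ∈ L(G) since Start is nullable, so keep Start → ε.
Add the nullable-subset variants: Start → + ) Start gives + ) Start | + ). Start → + Start gives + Start | +. Z → ) * Z gives ) * Z | ) *. Z → Start id Start gives Start id Start | Start id | id Start.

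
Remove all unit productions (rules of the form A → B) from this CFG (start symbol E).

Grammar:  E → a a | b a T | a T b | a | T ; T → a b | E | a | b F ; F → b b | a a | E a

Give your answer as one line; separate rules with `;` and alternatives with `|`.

E → a a | b a T | a T b | a | a b | b F; T → a a | b a T | a T b | a | a b | b F; F → b b | a a | E a

Unit pairs: E ⇒* {T}; T ⇒* {E}.
For every A with A ⇒* B via unit rules, add B's non-unit alternatives to A; then delete every rule of the form X → Y.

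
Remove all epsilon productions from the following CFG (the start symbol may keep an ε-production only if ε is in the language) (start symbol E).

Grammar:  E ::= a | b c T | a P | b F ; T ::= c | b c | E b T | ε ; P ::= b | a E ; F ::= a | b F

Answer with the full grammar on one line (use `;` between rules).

Nullable nonterminals: {T}.
ε ∉ L(G), so no ε-production is kept.
Expand every rule over subsets of its nullable positions: E → b c T gives b c T | b c. T → E b T gives E b T | E b.

E ::= a | b c T | b c | a P | b F; T ::= c | b c | E b T | E b; P ::= b | a E; F ::= a | b F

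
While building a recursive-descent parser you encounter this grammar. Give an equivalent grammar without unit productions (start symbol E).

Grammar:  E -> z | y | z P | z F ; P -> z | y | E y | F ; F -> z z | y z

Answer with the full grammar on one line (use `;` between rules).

E -> z | y | z P | z F; P -> z z | y z | z | y | E y; F -> z z | y z

Unit pairs: P ⇒* {F}.
For each unit pair (A, B), copy every non-unit production of B to A, then drop all unit productions.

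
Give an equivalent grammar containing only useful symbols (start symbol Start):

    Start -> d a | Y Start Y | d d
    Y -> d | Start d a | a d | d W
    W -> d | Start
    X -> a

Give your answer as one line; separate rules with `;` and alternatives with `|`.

Generating nonterminals: {Start, W, X, Y}.
Reachable from Start after that: {Start, W, Y}.
Removed useless symbols: {X} and every production mentioning them.

Start -> d a | Y Start Y | d d; Y -> d | Start d a | a d | d W; W -> d | Start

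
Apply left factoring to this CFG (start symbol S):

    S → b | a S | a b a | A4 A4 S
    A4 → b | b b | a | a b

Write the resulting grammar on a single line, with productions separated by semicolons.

S → b | A4 A4 S | a S'; A4 → b A4' | a A4''; S' → S | b a; A4' → ε | b; A4'' → ε | b

S has alternatives sharing prefix 'a': factor to S → a S' with S' → S | b a.
A4 has alternatives sharing prefix 'b': factor to A4 → b A4' with A4' → ε | b.
A4 has alternatives sharing prefix 'a': factor to A4 → a A4'' with A4'' → ε | b.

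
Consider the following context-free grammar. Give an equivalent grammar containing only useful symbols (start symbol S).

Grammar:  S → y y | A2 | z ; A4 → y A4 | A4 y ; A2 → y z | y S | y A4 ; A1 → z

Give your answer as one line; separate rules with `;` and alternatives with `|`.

Generating nonterminals: {A1, A2, S}.
Reachable from S after that: {A2, S}.
Removed useless symbols: {A1, A4} and every production mentioning them.

S → y y | A2 | z; A2 → y z | y S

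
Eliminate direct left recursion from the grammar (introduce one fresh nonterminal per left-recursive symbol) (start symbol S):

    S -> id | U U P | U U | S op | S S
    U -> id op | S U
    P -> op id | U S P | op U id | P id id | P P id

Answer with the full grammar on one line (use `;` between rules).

S, P are directly left-recursive.
For S: α = {op, S}, β = {id, U U P, U U}. Rewrite as S → β S' and S' → α S' | ε.
For P: α = {id id, P id}, β = {op id, U S P, op U id}. Rewrite as P → β P' and P' → α P' | ε.

S -> id S' | U U P S' | U U S'; U -> id op | S U; P -> op id P' | U S P P' | op U id P'; S' -> op S' | S S' | ε; P' -> id id P' | P id P' | ε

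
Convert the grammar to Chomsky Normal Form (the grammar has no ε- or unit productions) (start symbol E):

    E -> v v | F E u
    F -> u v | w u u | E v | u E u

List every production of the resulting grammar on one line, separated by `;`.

Introduce a nonterminal for each terminal appearing in a rule of length ≥ 2: X1 → v, X2 → u, X3 → w.
Binarize each right-hand side of length ≥ 3 by chaining fresh nonterminals (Y1, Y2, …): affected rules were E → F E X2; F → X3 X2 X2; F → X2 E X2.

E -> X1 X1 | F Y1; F -> X2 X1 | X3 Y2 | E X1 | X2 Y3; X1 -> v; X2 -> u; X3 -> w; Y1 -> E X2; Y2 -> X2 X2; Y3 -> E X2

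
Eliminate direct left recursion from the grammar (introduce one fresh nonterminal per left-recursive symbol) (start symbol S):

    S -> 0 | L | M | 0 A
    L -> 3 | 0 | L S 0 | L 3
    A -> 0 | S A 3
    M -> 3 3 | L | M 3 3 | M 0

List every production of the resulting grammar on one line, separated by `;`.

S -> 0 | L | M | 0 A; L -> 3 L' | 0 L'; A -> 0 | S A 3; M -> 3 3 M' | L M'; L' -> S 0 L' | 3 L' | ε; M' -> 3 3 M' | 0 M' | ε

Directly left-recursive nonterminals: L, M.
For L: α = {S 0, 3}, β = {3, 0}. Rewrite as L → β L' and L' → α L' | ε.
For M: α = {3 3, 0}, β = {3 3, L}. Rewrite as M → β M' and M' → α M' | ε.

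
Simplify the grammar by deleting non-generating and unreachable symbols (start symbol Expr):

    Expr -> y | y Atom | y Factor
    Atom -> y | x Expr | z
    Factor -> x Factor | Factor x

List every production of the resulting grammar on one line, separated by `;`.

Expr -> y | y Atom; Atom -> y | x Expr | z

Generating nonterminals: {Atom, Expr}.
Reachable from Expr after that: {Atom, Expr}.
Removed useless symbols: {Factor} and every production mentioning them.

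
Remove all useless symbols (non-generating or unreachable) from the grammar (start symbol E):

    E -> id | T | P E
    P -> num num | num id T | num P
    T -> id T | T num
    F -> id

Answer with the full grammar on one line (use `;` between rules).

Generating nonterminals: {E, F, P}.
Reachable from E after that: {E, P}.
Removed useless symbols: {F, T} and every production mentioning them.

E -> id | P E; P -> num num | num P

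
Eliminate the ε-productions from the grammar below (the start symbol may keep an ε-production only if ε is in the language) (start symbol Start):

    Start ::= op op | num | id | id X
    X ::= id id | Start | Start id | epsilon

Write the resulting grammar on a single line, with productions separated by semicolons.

The nullable symbols are {X}.
ε ∉ L(G), so no ε-production is kept.

Start ::= op op | num | id | id X; X ::= id id | Start | Start id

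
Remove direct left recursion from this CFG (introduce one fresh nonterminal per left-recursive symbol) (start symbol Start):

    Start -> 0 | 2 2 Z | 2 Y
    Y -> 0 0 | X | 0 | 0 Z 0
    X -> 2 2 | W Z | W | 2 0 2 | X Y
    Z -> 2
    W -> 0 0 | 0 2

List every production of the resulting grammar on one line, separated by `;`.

Left recursion appears on X.
For X: α = {Y}, β = {2 2, W Z, W, 2 0 2}. Rewrite as X → β X1 and X1 → α X1 | ε.

Start -> 0 | 2 2 Z | 2 Y; Y -> 0 0 | X | 0 | 0 Z 0; X -> 2 2 X1 | W Z X1 | W X1 | 2 0 2 X1; Z -> 2; W -> 0 0 | 0 2; X1 -> Y X1 | epsilon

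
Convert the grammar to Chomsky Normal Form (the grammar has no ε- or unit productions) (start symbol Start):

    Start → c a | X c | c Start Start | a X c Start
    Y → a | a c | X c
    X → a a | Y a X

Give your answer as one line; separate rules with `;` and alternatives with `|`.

Start → X1 X2 | X X1 | X1 Y1 | X2 Y2; Y → a | X2 X1 | X X1; X → X2 X2 | Y Y4; X1 → c; X2 → a; Y1 → Start Start; Y2 → X Y3; Y3 → X1 Start; Y4 → X2 X

Introduce a nonterminal for each terminal appearing in a rule of length ≥ 2: X1 → c, X2 → a.
Binarize each right-hand side of length ≥ 3 by chaining fresh nonterminals (Y1, Y2, …): affected rules were Start → X1 Start Start; Start → X2 X X1 Start; X → Y X2 X.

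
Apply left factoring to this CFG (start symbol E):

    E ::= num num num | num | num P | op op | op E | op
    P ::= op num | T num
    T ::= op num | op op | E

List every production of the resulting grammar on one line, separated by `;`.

E ::= num E' | op E''; P ::= op num | T num; T ::= E | op T'; E' ::= num num | ε | P; E'' ::= op | E | ε; T' ::= num | op

E has alternatives sharing prefix 'num': factor to E → num E' with E' → num num | ε | P.
E has alternatives sharing prefix 'op': factor to E → op E'' with E'' → op | E | ε.
T has alternatives sharing prefix 'op': factor to T → op T' with T' → num | op.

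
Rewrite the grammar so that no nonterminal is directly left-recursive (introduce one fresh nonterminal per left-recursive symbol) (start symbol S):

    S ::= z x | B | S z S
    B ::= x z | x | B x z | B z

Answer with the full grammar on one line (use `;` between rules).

S, B are directly left-recursive.
For S: α = {z S}, β = {z x, B}. Rewrite as S → β S' and S' → α S' | ε.
For B: α = {x z, z}, β = {x z, x}. Rewrite as B → β B' and B' → α B' | ε.

S ::= z x S' | B S'; B ::= x z B' | x B'; S' ::= z S S' | ε; B' ::= x z B' | z B' | ε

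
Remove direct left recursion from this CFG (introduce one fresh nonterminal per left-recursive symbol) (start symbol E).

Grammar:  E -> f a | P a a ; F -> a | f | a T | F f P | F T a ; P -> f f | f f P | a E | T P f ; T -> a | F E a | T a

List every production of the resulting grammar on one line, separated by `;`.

Directly left-recursive nonterminals: F, T.
For F: α = {f P, T a}, β = {a, f, a T}. Rewrite as F → β F' and F' → α F' | ε.
For T: α = {a}, β = {a, F E a}. Rewrite as T → β T' and T' → α T' | ε.

E -> f a | P a a; F -> a F' | f F' | a T F'; P -> f f | f f P | a E | T P f; T -> a T' | F E a T'; F' -> f P F' | T a F' | ε; T' -> a T' | ε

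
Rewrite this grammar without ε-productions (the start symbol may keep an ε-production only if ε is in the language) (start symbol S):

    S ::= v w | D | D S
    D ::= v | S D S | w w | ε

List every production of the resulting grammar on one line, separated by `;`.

Nullable set = {D, S}.
ε ∈ L(G) since S is nullable, so keep S → ε.
Add the nullable-subset variants: D → S D S gives S D S | S D | S S | S | D S.

S ::= v w | D | D S | ε; D ::= v | S D S | S D | S S | S | D S | w w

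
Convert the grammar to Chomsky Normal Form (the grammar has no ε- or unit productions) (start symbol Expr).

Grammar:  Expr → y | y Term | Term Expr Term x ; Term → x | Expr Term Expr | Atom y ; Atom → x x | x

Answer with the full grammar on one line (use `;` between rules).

Introduce a nonterminal for each terminal appearing in a rule of length ≥ 2: X1 → y, X2 → x.
Binarize each right-hand side of length ≥ 3 by chaining fresh nonterminals (Y1, Y2, …): affected rules were Expr → Term Expr Term X2; Term → Expr Term Expr.

Expr → y | X1 Term | Term Y1; Term → x | Expr Y3 | Atom X1; Atom → X2 X2 | x; X1 → y; X2 → x; Y1 → Expr Y2; Y2 → Term X2; Y3 → Term Expr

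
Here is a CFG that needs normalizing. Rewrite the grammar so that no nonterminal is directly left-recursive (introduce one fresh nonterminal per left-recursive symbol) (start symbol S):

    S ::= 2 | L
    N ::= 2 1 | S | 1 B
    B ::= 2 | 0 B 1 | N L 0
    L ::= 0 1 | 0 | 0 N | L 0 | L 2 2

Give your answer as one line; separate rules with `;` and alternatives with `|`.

Left recursion appears on L.
For L: α = {0, 2 2}, β = {0 1, 0, 0 N}. Rewrite as L → β L' and L' → α L' | ε.

S ::= 2 | L; N ::= 2 1 | S | 1 B; B ::= 2 | 0 B 1 | N L 0; L ::= 0 1 L' | 0 L' | 0 N L'; L' ::= 0 L' | 2 2 L' | ε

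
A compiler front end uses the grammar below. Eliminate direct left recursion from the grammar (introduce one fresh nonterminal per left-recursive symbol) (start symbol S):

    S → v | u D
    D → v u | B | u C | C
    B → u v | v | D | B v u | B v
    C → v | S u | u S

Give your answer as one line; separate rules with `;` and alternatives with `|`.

S → v | u D; D → v u | B | u C | C; B → u v B' | v B' | D B'; C → v | S u | u S; B' → v u B' | v B' | ε

B is directly left-recursive.
For B: α = {v u, v}, β = {u v, v, D}. Rewrite as B → β B' and B' → α B' | ε.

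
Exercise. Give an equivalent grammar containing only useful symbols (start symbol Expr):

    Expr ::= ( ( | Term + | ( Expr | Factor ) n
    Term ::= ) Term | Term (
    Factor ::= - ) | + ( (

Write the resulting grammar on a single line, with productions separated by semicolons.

Expr ::= ( ( | ( Expr | Factor ) n; Factor ::= - ) | + ( (

Generating nonterminals: {Expr, Factor}.
Reachable from Expr after that: {Expr, Factor}.
Removed useless symbols: {Term} and every production mentioning them.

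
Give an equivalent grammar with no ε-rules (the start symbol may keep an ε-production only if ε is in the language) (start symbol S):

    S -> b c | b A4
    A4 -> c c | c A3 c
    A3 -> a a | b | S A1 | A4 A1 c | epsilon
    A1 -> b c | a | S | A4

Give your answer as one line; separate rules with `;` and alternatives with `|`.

S -> b c | b A4; A4 -> c c | c A3 c; A3 -> a a | b | S A1 | A4 A1 c; A1 -> b c | a | S | A4

The nullable symbols are {A3}.
ε ∉ L(G), so no ε-production is kept.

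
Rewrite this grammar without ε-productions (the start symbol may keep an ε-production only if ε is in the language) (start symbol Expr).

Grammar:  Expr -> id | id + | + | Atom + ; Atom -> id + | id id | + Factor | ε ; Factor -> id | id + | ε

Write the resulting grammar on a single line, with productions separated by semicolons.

Expr -> id | id + | + | Atom +; Atom -> id + | id id | + Factor | +; Factor -> id | id +

Nullable set = {Atom, Factor}.
ε ∉ L(G), so no ε-production is kept.
For each production, add variants omitting each subset of nullable occurrences: Atom → + Factor gives + Factor | +.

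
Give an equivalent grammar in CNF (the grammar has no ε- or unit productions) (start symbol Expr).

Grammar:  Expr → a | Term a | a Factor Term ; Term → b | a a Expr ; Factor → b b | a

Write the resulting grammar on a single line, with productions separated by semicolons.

Introduce a nonterminal for each terminal appearing in a rule of length ≥ 2: X1 → a, X2 → b.
Binarize each right-hand side of length ≥ 3 by chaining fresh nonterminals (Y1, Y2, …): affected rules were Expr → X1 Factor Term; Term → X1 X1 Expr.

Expr → a | Term X1 | X1 Y1; Term → b | X1 Y2; Factor → X2 X2 | a; X1 → a; X2 → b; Y1 → Factor Term; Y2 → X1 Expr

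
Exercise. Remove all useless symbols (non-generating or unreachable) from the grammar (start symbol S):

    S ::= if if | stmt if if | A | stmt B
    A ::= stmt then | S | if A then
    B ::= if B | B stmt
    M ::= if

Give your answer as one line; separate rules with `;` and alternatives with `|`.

Generating nonterminals: {A, M, S}.
Reachable from S after that: {A, S}.
Removed useless symbols: {B, M} and every production mentioning them.

S ::= if if | stmt if if | A; A ::= stmt then | S | if A then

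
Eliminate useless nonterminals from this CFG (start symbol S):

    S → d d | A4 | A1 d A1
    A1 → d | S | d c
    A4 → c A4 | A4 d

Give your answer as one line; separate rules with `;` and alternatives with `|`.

Generating nonterminals: {A1, S}.
Reachable from S after that: {A1, S}.
Removed useless symbols: {A4} and every production mentioning them.

S → d d | A1 d A1; A1 → d | S | d c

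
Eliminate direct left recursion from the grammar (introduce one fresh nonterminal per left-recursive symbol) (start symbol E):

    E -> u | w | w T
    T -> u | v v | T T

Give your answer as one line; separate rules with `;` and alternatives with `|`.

E -> u | w | w T; T -> u T' | v v T'; T' -> T T' | eps

Left recursion appears on T.
For T: α = {T}, β = {u, v v}. Rewrite as T → β T' and T' → α T' | ε.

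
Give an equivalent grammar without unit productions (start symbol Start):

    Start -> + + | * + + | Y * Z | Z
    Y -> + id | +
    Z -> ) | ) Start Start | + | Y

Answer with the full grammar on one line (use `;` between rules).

Start -> ) | ) Start Start | + | + + | * + + | Y * Z | + id; Y -> + id | +; Z -> ) | ) Start Start | + | + id

Unit pairs: Start ⇒* {Y, Z}; Z ⇒* {Y}.
Replace each nonterminal's rules with the union of the non-unit rules of every nonterminal it unit-derives.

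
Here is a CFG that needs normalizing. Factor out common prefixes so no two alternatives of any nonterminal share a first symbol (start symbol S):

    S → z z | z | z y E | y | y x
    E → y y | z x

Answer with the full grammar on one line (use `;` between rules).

S has alternatives sharing prefix 'z': factor to S → z S' with S' → z | ε | y E.
S has alternatives sharing prefix 'y': factor to S → y S'' with S'' → ε | x.

S → z S' | y S''; E → y y | z x; S' → z | eps | y E; S'' → eps | x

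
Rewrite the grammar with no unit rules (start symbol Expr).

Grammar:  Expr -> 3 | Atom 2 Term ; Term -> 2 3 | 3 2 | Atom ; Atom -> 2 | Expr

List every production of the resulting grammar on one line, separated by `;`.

Unit pairs: Atom ⇒* {Expr}; Term ⇒* {Atom, Expr}.
Replace each nonterminal's rules with the union of the non-unit rules of every nonterminal it unit-derives.

Expr -> 3 | Atom 2 Term; Term -> 2 3 | 3 2 | 2 | 3 | Atom 2 Term; Atom -> 2 | 3 | Atom 2 Term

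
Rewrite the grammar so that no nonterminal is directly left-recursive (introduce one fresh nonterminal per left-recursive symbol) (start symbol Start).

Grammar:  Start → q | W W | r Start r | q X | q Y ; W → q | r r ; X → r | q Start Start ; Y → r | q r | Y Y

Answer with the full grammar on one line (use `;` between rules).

Left recursion appears on Y.
For Y: α = {Y}, β = {r, q r}. Rewrite as Y → β Y1 and Y1 → α Y1 | ε.

Start → q | W W | r Start r | q X | q Y; W → q | r r; X → r | q Start Start; Y → r Y1 | q r Y1; Y1 → Y Y1 | ε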